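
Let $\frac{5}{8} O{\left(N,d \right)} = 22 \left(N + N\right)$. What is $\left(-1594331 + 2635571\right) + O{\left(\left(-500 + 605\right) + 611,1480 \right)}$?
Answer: $\frac{5458232}{5} \approx 1.0916 \cdot 10^{6}$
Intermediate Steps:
$O{\left(N,d \right)} = \frac{352 N}{5}$ ($O{\left(N,d \right)} = \frac{8 \cdot 22 \left(N + N\right)}{5} = \frac{8 \cdot 22 \cdot 2 N}{5} = \frac{8 \cdot 44 N}{5} = \frac{352 N}{5}$)
$\left(-1594331 + 2635571\right) + O{\left(\left(-500 + 605\right) + 611,1480 \right)} = \left(-1594331 + 2635571\right) + \frac{352 \left(\left(-500 + 605\right) + 611\right)}{5} = 1041240 + \frac{352 \left(105 + 611\right)}{5} = 1041240 + \frac{352}{5} \cdot 716 = 1041240 + \frac{252032}{5} = \frac{5458232}{5}$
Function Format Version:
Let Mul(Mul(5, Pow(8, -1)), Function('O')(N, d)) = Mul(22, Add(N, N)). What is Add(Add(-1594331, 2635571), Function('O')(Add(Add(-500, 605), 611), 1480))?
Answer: Rational(5458232, 5) ≈ 1.0916e+6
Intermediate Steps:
Function('O')(N, d) = Mul(Rational(352, 5), N) (Function('O')(N, d) = Mul(Rational(8, 5), Mul(22, Add(N, N))) = Mul(Rational(8, 5), Mul(22, Mul(2, N))) = Mul(Rational(8, 5), Mul(44, N)) = Mul(Rational(352, 5), N))
Add(Add(-1594331, 2635571), Function('O')(Add(Add(-500, 605), 611), 1480)) = Add(Add(-1594331, 2635571), Mul(Rational(352, 5), Add(Add(-500, 605), 611))) = Add(1041240, Mul(Rational(352, 5), Add(105, 611))) = Add(1041240, Mul(Rational(352, 5), 716)) = Add(1041240, Rational(252032, 5)) = Rational(5458232, 5)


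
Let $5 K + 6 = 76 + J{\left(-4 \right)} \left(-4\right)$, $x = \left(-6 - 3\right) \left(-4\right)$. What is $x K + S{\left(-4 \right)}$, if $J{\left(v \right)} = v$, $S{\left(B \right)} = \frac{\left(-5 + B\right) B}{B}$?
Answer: $\frac{3051}{5} \approx 610.2$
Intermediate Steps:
$S{\left(B \right)} = -5 + B$ ($S{\left(B \right)} = \frac{B \left(-5 + B\right)}{B} = -5 + B$)
$x = 36$ ($x = \left(-9\right) \left(-4\right) = 36$)
$K = \frac{86}{5}$ ($K = - \frac{6}{5} + \frac{76 - -16}{5} = - \frac{6}{5} + \frac{76 + 16}{5} = - \frac{6}{5} + \frac{1}{5} \cdot 92 = - \frac{6}{5} + \frac{92}{5} = \frac{86}{5} \approx 17.2$)
$x K + S{\left(-4 \right)} = 36 \cdot \frac{86}{5} - 9 = \frac{3096}{5} - 9 = \frac{3051}{5}$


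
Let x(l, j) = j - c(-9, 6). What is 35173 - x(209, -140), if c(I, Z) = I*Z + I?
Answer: 35250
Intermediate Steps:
c(I, Z) = I + I*Z
x(l, j) = 63 + j (x(l, j) = j - (-9)*(1 + 6) = j - (-9)*7 = j - 1*(-63) = j + 63 = 63 + j)
35173 - x(209, -140) = 35173 - (63 - 140) = 35173 - 1*(-77) = 35173 + 77 = 35250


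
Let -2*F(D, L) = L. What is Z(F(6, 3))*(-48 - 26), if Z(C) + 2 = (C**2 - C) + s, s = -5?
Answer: 481/2 ≈ 240.50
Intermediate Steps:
F(D, L) = -L/2
Z(C) = -7 + C**2 - C (Z(C) = -2 + ((C**2 - C) - 5) = -2 + (-5 + C**2 - C) = -7 + C**2 - C)
Z(F(6, 3))*(-48 - 26) = (-7 + (-1/2*3)**2 - (-1)*3/2)*(-48 - 26) = (-7 + (-3/2)**2 - 1*(-3/2))*(-74) = (-7 + 9/4 + 3/2)*(-74) = -13/4*(-74) = 481/2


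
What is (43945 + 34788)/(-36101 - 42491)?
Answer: -78733/78592 ≈ -1.0018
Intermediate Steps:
(43945 + 34788)/(-36101 - 42491) = 78733/(-78592) = 78733*(-1/78592) = -78733/78592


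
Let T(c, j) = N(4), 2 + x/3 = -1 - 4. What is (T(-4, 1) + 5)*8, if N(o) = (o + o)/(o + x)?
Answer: 616/17 ≈ 36.235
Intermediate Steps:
x = -21 (x = -6 + 3*(-1 - 4) = -6 + 3*(-5) = -6 - 15 = -21)
N(o) = 2*o/(-21 + o) (N(o) = (o + o)/(o - 21) = (2*o)/(-21 + o) = 2*o/(-21 + o))
T(c, j) = -8/17 (T(c, j) = 2*4/(-21 + 4) = 2*4/(-17) = 2*4*(-1/17) = -8/17)
(T(-4, 1) + 5)*8 = (-8/17 + 5)*8 = (77/17)*8 = 616/17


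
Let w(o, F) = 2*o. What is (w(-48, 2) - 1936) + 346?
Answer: -1686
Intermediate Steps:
(w(-48, 2) - 1936) + 346 = (2*(-48) - 1936) + 346 = (-96 - 1936) + 346 = -2032 + 346 = -1686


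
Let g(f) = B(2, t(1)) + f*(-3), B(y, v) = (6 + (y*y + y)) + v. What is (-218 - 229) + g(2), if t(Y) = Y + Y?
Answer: -439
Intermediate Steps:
t(Y) = 2*Y
B(y, v) = 6 + v + y + y² (B(y, v) = (6 + (y² + y)) + v = (6 + (y + y²)) + v = (6 + y + y²) + v = 6 + v + y + y²)
g(f) = 14 - 3*f (g(f) = (6 + 2*1 + 2 + 2²) + f*(-3) = (6 + 2 + 2 + 4) - 3*f = 14 - 3*f)
(-218 - 229) + g(2) = (-218 - 229) + (14 - 3*2) = -447 + (14 - 6) = -447 + 8 = -439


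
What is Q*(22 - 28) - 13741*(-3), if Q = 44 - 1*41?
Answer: 41205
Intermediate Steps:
Q = 3 (Q = 44 - 41 = 3)
Q*(22 - 28) - 13741*(-3) = 3*(22 - 28) - 13741*(-3) = 3*(-6) + 41223 = -18 + 41223 = 41205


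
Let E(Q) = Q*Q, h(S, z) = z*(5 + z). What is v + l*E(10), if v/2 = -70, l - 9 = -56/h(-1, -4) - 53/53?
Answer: 2060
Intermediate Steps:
E(Q) = Q**2
l = 22 (l = 9 + (-56*(-1/(4*(5 - 4))) - 53/53) = 9 + (-56/((-4*1)) - 53*1/53) = 9 + (-56/(-4) - 1) = 9 + (-56*(-1/4) - 1) = 9 + (14 - 1) = 9 + 13 = 22)
v = -140 (v = 2*(-70) = -140)
v + l*E(10) = -140 + 22*10**2 = -140 + 22*100 = -140 + 2200 = 2060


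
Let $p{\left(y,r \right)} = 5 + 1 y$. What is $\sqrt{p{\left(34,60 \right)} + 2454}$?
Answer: $3 \sqrt{277} \approx 49.93$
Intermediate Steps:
$p{\left(y,r \right)} = 5 + y$
$\sqrt{p{\left(34,60 \right)} + 2454} = \sqrt{\left(5 + 34\right) + 2454} = \sqrt{39 + 2454} = \sqrt{2493} = 3 \sqrt{277}$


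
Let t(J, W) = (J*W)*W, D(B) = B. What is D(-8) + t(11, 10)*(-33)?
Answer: -36308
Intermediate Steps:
t(J, W) = J*W²
D(-8) + t(11, 10)*(-33) = -8 + (11*10²)*(-33) = -8 + (11*100)*(-33) = -8 + 1100*(-33) = -8 - 36300 = -36308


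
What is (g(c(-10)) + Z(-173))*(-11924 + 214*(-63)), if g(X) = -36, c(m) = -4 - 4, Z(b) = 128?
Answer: -2337352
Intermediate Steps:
c(m) = -8
(g(c(-10)) + Z(-173))*(-11924 + 214*(-63)) = (-36 + 128)*(-11924 + 214*(-63)) = 92*(-11924 - 13482) = 92*(-25406) = -2337352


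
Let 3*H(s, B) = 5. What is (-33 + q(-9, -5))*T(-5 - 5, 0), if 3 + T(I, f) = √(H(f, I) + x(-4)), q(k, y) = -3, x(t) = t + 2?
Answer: 108 - 12*I*√3 ≈ 108.0 - 20.785*I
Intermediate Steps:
H(s, B) = 5/3 (H(s, B) = (⅓)*5 = 5/3)
x(t) = 2 + t
T(I, f) = -3 + I*√3/3 (T(I, f) = -3 + √(5/3 + (2 - 4)) = -3 + √(5/3 - 2) = -3 + √(-⅓) = -3 + I*√3/3)
(-33 + q(-9, -5))*T(-5 - 5, 0) = (-33 - 3)*(-3 + I*√3/3) = -36*(-3 + I*√3/3) = 108 - 12*I*√3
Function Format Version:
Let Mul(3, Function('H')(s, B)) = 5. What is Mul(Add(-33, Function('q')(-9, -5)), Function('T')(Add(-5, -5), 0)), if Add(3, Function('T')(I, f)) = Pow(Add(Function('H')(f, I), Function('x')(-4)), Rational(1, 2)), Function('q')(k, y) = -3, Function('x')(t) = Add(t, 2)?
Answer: Add(108, Mul(-12, I, Pow(3, Rational(1, 2)))) ≈ Add(108.00, Mul(-20.785, I))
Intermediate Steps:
Function('H')(s, B) = Rational(5, 3) (Function('H')(s, B) = Mul(Rational(1, 3), 5) = Rational(5, 3))
Function('x')(t) = Add(2, t)
Function('T')(I, f) = Add(-3, Mul(Rational(1, 3), I, Pow(3, Rational(1, 2)))) (Function('T')(I, f) = Add(-3, Pow(Add(Rational(5, 3), Add(2, -4)), Rational(1, 2))) = Add(-3, Pow(Add(Rational(5, 3), -2), Rational(1, 2))) = Add(-3, Pow(Rational(-1, 3), Rational(1, 2))) = Add(-3, Mul(Rational(1, 3), I, Pow(3, Rational(1, 2)))))
Mul(Add(-33, Function('q')(-9, -5)), Function('T')(Add(-5, -5), 0)) = Mul(Add(-33, -3), Add(-3, Mul(Rational(1, 3), I, Pow(3, Rational(1, 2))))) = Mul(-36, Add(-3, Mul(Rational(1, 3), I, Pow(3, Rational(1, 2))))) = Add(108, Mul(-12, I, Pow(3, Rational(1, 2))))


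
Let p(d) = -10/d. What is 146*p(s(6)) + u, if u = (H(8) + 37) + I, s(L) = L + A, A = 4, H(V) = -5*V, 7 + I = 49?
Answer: -107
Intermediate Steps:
I = 42 (I = -7 + 49 = 42)
s(L) = 4 + L (s(L) = L + 4 = 4 + L)
u = 39 (u = (-5*8 + 37) + 42 = (-40 + 37) + 42 = -3 + 42 = 39)
146*p(s(6)) + u = 146*(-10/(4 + 6)) + 39 = 146*(-10/10) + 39 = 146*(-10*1/10) + 39 = 146*(-1) + 39 = -146 + 39 = -107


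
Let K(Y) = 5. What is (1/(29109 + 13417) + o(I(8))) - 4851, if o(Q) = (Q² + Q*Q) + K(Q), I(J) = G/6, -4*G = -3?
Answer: -3297274657/680416 ≈ -4846.0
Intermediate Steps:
G = ¾ (G = -¼*(-3) = ¾ ≈ 0.75000)
I(J) = ⅛ (I(J) = (¾)/6 = (¾)*(⅙) = ⅛)
o(Q) = 5 + 2*Q² (o(Q) = (Q² + Q*Q) + 5 = (Q² + Q²) + 5 = 2*Q² + 5 = 5 + 2*Q²)
(1/(29109 + 13417) + o(I(8))) - 4851 = (1/(29109 + 13417) + (5 + 2*(⅛)²)) - 4851 = (1/42526 + (5 + 2*(1/64))) - 4851 = (1/42526 + (5 + 1/32)) - 4851 = (1/42526 + 161/32) - 4851 = 3423359/680416 - 4851 = -3297274657/680416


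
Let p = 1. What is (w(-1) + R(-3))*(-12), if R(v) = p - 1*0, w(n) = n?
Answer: 0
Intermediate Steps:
R(v) = 1 (R(v) = 1 - 1*0 = 1 + 0 = 1)
(w(-1) + R(-3))*(-12) = (-1 + 1)*(-12) = 0*(-12) = 0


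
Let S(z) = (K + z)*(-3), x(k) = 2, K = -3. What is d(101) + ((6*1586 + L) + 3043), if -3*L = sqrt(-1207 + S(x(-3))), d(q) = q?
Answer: 12660 - 2*I*sqrt(301)/3 ≈ 12660.0 - 11.566*I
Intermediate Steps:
S(z) = 9 - 3*z (S(z) = (-3 + z)*(-3) = 9 - 3*z)
L = -2*I*sqrt(301)/3 (L = -sqrt(-1207 + (9 - 3*2))/3 = -sqrt(-1207 + (9 - 6))/3 = -sqrt(-1207 + 3)/3 = -2*I*sqrt(301)/3 ≈ -11.566*I)
d(101) + ((6*1586 + L) + 3043) = 101 + ((6*1586 - 2*I*sqrt(301)/3) + 3043) = 101 + ((9516 - 2*I*sqrt(301)/3) + 3043) = 101 + (12559 - 2*I*sqrt(301)/3) = 12660 - 2*I*sqrt(301)/3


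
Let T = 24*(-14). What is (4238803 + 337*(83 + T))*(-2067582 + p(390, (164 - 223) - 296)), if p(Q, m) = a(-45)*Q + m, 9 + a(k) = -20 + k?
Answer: -8709134404974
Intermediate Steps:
a(k) = -29 + k (a(k) = -9 + (-20 + k) = -29 + k)
T = -336
p(Q, m) = m - 74*Q (p(Q, m) = (-29 - 45)*Q + m = -74*Q + m = m - 74*Q)
(4238803 + 337*(83 + T))*(-2067582 + p(390, (164 - 223) - 296)) = (4238803 + 337*(83 - 336))*(-2067582 + (((164 - 223) - 296) - 74*390)) = (4238803 + 337*(-253))*(-2067582 + ((-59 - 296) - 28860)) = (4238803 - 85261)*(-2067582 + (-355 - 28860)) = 4153542*(-2067582 - 29215) = 4153542*(-2096797) = -8709134404974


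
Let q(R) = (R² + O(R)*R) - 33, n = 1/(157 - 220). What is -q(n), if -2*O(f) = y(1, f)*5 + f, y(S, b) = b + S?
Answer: 261643/7938 ≈ 32.961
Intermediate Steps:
y(S, b) = S + b
n = -1/63 (n = 1/(-63) = -1/63 ≈ -0.015873)
O(f) = -5/2 - 3*f (O(f) = -((1 + f)*5 + f)/2 = -((5 + 5*f) + f)/2 = -(5 + 6*f)/2 = -5/2 - 3*f)
q(R) = -33 + R² + R*(-5/2 - 3*R) (q(R) = (R² + (-5/2 - 3*R)*R) - 33 = (R² + R*(-5/2 - 3*R)) - 33 = -33 + R² + R*(-5/2 - 3*R))
-q(n) = -(-33 - 2*(-1/63)² - 5/2*(-1/63)) = -(-33 - 2*1/3969 + 5/126) = -(-33 - 2/3969 + 5/126) = -1*(-261643/7938) = 261643/7938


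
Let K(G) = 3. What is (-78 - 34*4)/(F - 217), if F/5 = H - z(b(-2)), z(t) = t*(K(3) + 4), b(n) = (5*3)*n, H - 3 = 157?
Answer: -214/1633 ≈ -0.13105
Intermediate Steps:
H = 160 (H = 3 + 157 = 160)
b(n) = 15*n
z(t) = 7*t (z(t) = t*(3 + 4) = t*7 = 7*t)
F = 1850 (F = 5*(160 - 7*15*(-2)) = 5*(160 - 7*(-30)) = 5*(160 - 1*(-210)) = 5*(160 + 210) = 5*370 = 1850)
(-78 - 34*4)/(F - 217) = (-78 - 34*4)/(1850 - 217) = (-78 - 136)/1633 = -214*1/1633 = -214/1633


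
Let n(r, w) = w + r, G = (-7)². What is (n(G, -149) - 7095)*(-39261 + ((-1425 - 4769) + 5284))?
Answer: 289030345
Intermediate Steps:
G = 49
n(r, w) = r + w
(n(G, -149) - 7095)*(-39261 + ((-1425 - 4769) + 5284)) = ((49 - 149) - 7095)*(-39261 + ((-1425 - 4769) + 5284)) = (-100 - 7095)*(-39261 + (-6194 + 5284)) = -7195*(-39261 - 910) = -7195*(-40171) = 289030345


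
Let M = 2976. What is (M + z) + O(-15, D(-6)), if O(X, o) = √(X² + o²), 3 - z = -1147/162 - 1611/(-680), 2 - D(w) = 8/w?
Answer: 164342809/55080 + 5*√85/3 ≈ 2999.1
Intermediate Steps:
D(w) = 2 - 8/w
z = 424729/55080 (z = 3 - (-1147/162 - 1611/(-680)) = 3 - (-1147*1/162 - 1611*(-1/680)) = 3 - (-1147/162 + 1611/680) = 3 - 1*(-259489/55080) = 3 + 259489/55080 = 424729/55080 ≈ 7.7111)
(M + z) + O(-15, D(-6)) = (2976 + 424729/55080) + √((-15)² + (2 - 8/(-6))²) = 164342809/55080 + √(225 + (2 - 8*(-⅙))²) = 164342809/55080 + √(225 + (2 + 4/3)²) = 164342809/55080 + √(225 + (10/3)²) = 164342809/55080 + √(225 + 100/9) = 164342809/55080 + √(2125/9) = 164342809/55080 + 5*√85/3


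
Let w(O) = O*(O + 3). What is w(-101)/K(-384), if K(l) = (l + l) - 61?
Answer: -9898/829 ≈ -11.940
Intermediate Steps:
w(O) = O*(3 + O)
K(l) = -61 + 2*l (K(l) = 2*l - 61 = -61 + 2*l)
w(-101)/K(-384) = (-101*(3 - 101))/(-61 + 2*(-384)) = (-101*(-98))/(-61 - 768) = 9898/(-829) = 9898*(-1/829) = -9898/829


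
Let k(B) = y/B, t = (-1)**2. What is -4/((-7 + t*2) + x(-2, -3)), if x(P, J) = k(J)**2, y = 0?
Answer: 4/5 ≈ 0.80000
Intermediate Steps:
t = 1
k(B) = 0 (k(B) = 0/B = 0)
x(P, J) = 0 (x(P, J) = 0**2 = 0)
-4/((-7 + t*2) + x(-2, -3)) = -4/((-7 + 1*2) + 0) = -4/((-7 + 2) + 0) = -4/(-5 + 0) = -4/(-5) = -4*(-1/5) = 4/5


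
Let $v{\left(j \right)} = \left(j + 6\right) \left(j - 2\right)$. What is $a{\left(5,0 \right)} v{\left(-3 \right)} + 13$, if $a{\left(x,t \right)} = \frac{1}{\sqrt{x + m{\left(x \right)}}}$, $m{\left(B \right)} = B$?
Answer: $13 - \frac{3 \sqrt{10}}{2} \approx 8.2566$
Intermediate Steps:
$v{\left(j \right)} = \left(-2 + j\right) \left(6 + j\right)$ ($v{\left(j \right)} = \left(6 + j\right) \left(-2 + j\right) = \left(-2 + j\right) \left(6 + j\right)$)
$a{\left(x,t \right)} = \frac{\sqrt{2}}{2 \sqrt{x}}$ ($a{\left(x,t \right)} = \frac{1}{\sqrt{x + x}} = \frac{1}{\sqrt{2 x}} = \frac{1}{\sqrt{2} \sqrt{x}} = \frac{\sqrt{2}}{2 \sqrt{x}}$)
$a{\left(5,0 \right)} v{\left(-3 \right)} + 13 = \frac{\sqrt{2}}{2 \sqrt{5}} \left(-12 + \left(-3\right)^{2} + 4 \left(-3\right)\right) + 13 = \frac{\sqrt{2} \frac{\sqrt{5}}{5}}{2} \left(-12 + 9 - 12\right) + 13 = \frac{\sqrt{10}}{10} \left(-15\right) + 13 = - \frac{3 \sqrt{10}}{2} + 13 = 13 - \frac{3 \sqrt{10}}{2}$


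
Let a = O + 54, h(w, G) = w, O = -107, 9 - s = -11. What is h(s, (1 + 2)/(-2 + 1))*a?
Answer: -1060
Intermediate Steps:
s = 20 (s = 9 - 1*(-11) = 9 + 11 = 20)
a = -53 (a = -107 + 54 = -53)
h(s, (1 + 2)/(-2 + 1))*a = 20*(-53) = -1060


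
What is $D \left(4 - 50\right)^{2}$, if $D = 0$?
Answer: $0$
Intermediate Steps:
$D \left(4 - 50\right)^{2} = 0 \left(4 - 50\right)^{2} = 0 \left(-46\right)^{2} = 0 \cdot 2116 = 0$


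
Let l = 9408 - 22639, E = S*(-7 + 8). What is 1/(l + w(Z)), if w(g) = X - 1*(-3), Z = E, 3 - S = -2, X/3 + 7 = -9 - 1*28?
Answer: -1/13360 ≈ -7.4850e-5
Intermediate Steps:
X = -132 (X = -21 + 3*(-9 - 1*28) = -21 + 3*(-9 - 28) = -21 + 3*(-37) = -21 - 111 = -132)
S = 5 (S = 3 - 1*(-2) = 3 + 2 = 5)
E = 5 (E = 5*(-7 + 8) = 5*1 = 5)
Z = 5
w(g) = -129 (w(g) = -132 - 1*(-3) = -132 + 3 = -129)
l = -13231
1/(l + w(Z)) = 1/(-13231 - 129) = 1/(-13360) = -1/13360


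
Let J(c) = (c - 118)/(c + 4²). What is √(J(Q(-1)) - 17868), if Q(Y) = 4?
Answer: I*√1787370/10 ≈ 133.69*I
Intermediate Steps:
J(c) = (-118 + c)/(16 + c) (J(c) = (-118 + c)/(c + 16) = (-118 + c)/(16 + c))
√(J(Q(-1)) - 17868) = √((-118 + 4)/(16 + 4) - 17868) = √(-114/20 - 17868) = √((1/20)*(-114) - 17868) = √(-57/10 - 17868) = √(-178737/10) = I*√1787370/10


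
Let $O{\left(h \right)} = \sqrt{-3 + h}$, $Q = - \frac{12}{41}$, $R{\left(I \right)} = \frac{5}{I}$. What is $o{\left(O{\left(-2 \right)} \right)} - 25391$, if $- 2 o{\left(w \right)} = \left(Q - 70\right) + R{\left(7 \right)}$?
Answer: $- \frac{14554465}{574} \approx -25356.0$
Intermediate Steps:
$Q = - \frac{12}{41}$ ($Q = \left(-12\right) \frac{1}{41} = - \frac{12}{41} \approx -0.29268$)
$o{\left(w \right)} = \frac{19969}{574}$ ($o{\left(w \right)} = - \frac{\left(- \frac{12}{41} - 70\right) + \frac{5}{7}}{2} = - \frac{- \frac{2882}{41} + 5 \cdot \frac{1}{7}}{2} = - \frac{- \frac{2882}{41} + \frac{5}{7}}{2} = \left(- \frac{1}{2}\right) \left(- \frac{19969}{287}\right) = \frac{19969}{574}$)
$o{\left(O{\left(-2 \right)} \right)} - 25391 = \frac{19969}{574} - 25391 = - \frac{14554465}{574}$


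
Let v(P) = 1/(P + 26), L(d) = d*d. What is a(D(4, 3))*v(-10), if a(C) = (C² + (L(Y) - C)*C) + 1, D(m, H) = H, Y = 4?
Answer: 49/16 ≈ 3.0625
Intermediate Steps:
L(d) = d²
v(P) = 1/(26 + P)
a(C) = 1 + C² + C*(16 - C) (a(C) = (C² + (4² - C)*C) + 1 = (C² + (16 - C)*C) + 1 = (C² + C*(16 - C)) + 1 = 1 + C² + C*(16 - C))
a(D(4, 3))*v(-10) = (1 + 16*3)/(26 - 10) = (1 + 48)/16 = 49*(1/16) = 49/16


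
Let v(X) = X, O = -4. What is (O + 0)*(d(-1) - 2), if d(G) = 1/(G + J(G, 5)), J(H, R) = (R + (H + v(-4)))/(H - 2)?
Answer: 12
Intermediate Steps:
J(H, R) = (-4 + H + R)/(-2 + H) (J(H, R) = (R + (H - 4))/(H - 2) = (R + (-4 + H))/(-2 + H) = (-4 + H + R)/(-2 + H))
d(G) = 1/(G + (1 + G)/(-2 + G)) (d(G) = 1/(G + (-4 + G + 5)/(-2 + G)) = 1/(G + (1 + G)/(-2 + G)))
(O + 0)*(d(-1) - 2) = (-4 + 0)*((-2 - 1)/(1 + (-1)**2 - 1*(-1)) - 2) = -4*(-3/(1 + 1 + 1) - 2) = -4*(-3/3 - 2) = -4*((1/3)*(-3) - 2) = -4*(-1 - 2) = -4*(-3) = 12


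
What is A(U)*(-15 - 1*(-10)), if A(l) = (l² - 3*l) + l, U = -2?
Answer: -40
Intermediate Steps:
A(l) = l² - 2*l
A(U)*(-15 - 1*(-10)) = (-2*(-2 - 2))*(-15 - 1*(-10)) = (-2*(-4))*(-15 + 10) = 8*(-5) = -40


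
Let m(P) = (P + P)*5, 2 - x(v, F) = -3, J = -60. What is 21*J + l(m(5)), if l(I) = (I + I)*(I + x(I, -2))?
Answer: 4240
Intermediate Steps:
x(v, F) = 5 (x(v, F) = 2 - 1*(-3) = 2 + 3 = 5)
m(P) = 10*P (m(P) = (2*P)*5 = 10*P)
l(I) = 2*I*(5 + I) (l(I) = (I + I)*(I + 5) = (2*I)*(5 + I) = 2*I*(5 + I))
21*J + l(m(5)) = 21*(-60) + 2*(10*5)*(5 + 10*5) = -1260 + 2*50*(5 + 50) = -1260 + 2*50*55 = -1260 + 5500 = 4240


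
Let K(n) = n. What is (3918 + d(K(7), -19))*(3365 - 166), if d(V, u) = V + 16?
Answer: 12607259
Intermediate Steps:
d(V, u) = 16 + V
(3918 + d(K(7), -19))*(3365 - 166) = (3918 + (16 + 7))*(3365 - 166) = (3918 + 23)*3199 = 3941*3199 = 12607259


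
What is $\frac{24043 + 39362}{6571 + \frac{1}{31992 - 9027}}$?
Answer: $\frac{1456095825}{150903016} \approx 9.6492$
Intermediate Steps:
$\frac{24043 + 39362}{6571 + \frac{1}{31992 - 9027}} = \frac{63405}{6571 + \frac{1}{22965}} = \frac{63405}{\frac{150903016}{22965}} = 63405 \cdot \frac{22965}{150903016} = \frac{1456095825}{150903016}$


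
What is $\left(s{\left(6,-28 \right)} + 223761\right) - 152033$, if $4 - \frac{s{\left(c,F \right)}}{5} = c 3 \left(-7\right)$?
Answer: $72378$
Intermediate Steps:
$s{\left(c,F \right)} = 20 + 105 c$ ($s{\left(c,F \right)} = 20 - 5 c 3 \left(-7\right) = 20 - 5 \cdot 3 c \left(-7\right) = 20 - 5 \left(- 21 c\right) = 20 + 105 c$)
$\left(s{\left(6,-28 \right)} + 223761\right) - 152033 = \left(\left(20 + 105 \cdot 6\right) + 223761\right) - 152033 = \left(\left(20 + 630\right) + 223761\right) - 152033 = \left(650 + 223761\right) - 152033 = 224411 - 152033 = 72378$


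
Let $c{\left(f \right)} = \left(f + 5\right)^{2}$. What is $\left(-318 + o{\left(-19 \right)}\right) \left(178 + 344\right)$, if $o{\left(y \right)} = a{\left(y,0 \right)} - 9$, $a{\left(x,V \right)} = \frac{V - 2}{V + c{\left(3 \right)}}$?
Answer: $- \frac{2731365}{16} \approx -1.7071 \cdot 10^{5}$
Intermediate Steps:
$c{\left(f \right)} = \left(5 + f\right)^{2}$
$a{\left(x,V \right)} = \frac{-2 + V}{64 + V}$ ($a{\left(x,V \right)} = \frac{V - 2}{V + \left(5 + 3\right)^{2}} = \frac{-2 + V}{V + 8^{2}} = \frac{-2 + V}{V + 64} = \frac{-2 + V}{64 + V}$)
$o{\left(y \right)} = - \frac{289}{32}$ ($o{\left(y \right)} = \frac{-2 + 0}{64 + 0} - 9 = \frac{1}{64} \left(-2\right) - 9 = - \frac{1}{32} - 9 = - \frac{289}{32}$)
$\left(-318 + o{\left(-19 \right)}\right) \left(178 + 344\right) = \left(-318 - \frac{289}{32}\right) \left(178 + 344\right) = \left(- \frac{10465}{32}\right) 522 = - \frac{2731365}{16}$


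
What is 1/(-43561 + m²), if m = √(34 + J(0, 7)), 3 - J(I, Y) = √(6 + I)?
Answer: -7254/315723095 + √6/1894338570 ≈ -2.2975e-5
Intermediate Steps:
J(I, Y) = 3 - √(6 + I)
m = √(37 - √6) (m = √(34 + (3 - √(6 + 0))) = √(34 + (3 - √6)) = √(37 - √6) ≈ 5.8780)
1/(-43561 + m²) = 1/(-43561 + (√(37 - √6))²) = 1/(-43561 + (37 - √6)) = 1/(-43524 - √6)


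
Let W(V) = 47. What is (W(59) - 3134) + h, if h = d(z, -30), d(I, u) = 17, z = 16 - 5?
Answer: -3070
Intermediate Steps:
z = 11
h = 17
(W(59) - 3134) + h = (47 - 3134) + 17 = -3087 + 17 = -3070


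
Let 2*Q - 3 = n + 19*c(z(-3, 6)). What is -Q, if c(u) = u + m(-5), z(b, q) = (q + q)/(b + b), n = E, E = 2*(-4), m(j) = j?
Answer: 69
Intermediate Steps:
E = -8
n = -8
z(b, q) = q/b (z(b, q) = (2*q)/((2*b)) = (2*q)*(1/(2*b)) = q/b)
c(u) = -5 + u (c(u) = u - 5 = -5 + u)
Q = -69 (Q = 3/2 + (-8 + 19*(-5 + 6/(-3)))/2 = 3/2 + (-8 + 19*(-5 + 6*(-⅓)))/2 = 3/2 + (-8 + 19*(-5 - 2))/2 = 3/2 + (-8 + 19*(-7))/2 = 3/2 + (-8 - 133)/2 = 3/2 + (½)*(-141) = 3/2 - 141/2 = -69)
-Q = -1*(-69) = 69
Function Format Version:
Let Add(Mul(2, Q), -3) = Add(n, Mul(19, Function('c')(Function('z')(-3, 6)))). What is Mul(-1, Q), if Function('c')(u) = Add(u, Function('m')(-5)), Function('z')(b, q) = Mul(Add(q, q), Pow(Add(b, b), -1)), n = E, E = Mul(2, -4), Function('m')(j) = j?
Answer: 69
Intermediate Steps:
E = -8
n = -8
Function('z')(b, q) = Mul(q, Pow(b, -1)) (Function('z')(b, q) = Mul(Mul(2, q), Pow(Mul(2, b), -1)) = Mul(Mul(2, q), Mul(Rational(1, 2), Pow(b, -1))) = Mul(q, Pow(b, -1)))
Function('c')(u) = Add(-5, u) (Function('c')(u) = Add(u, -5) = Add(-5, u))
Q = -69 (Q = Add(Rational(3, 2), Mul(Rational(1, 2), Add(-8, Mul(19, Add(-5, Mul(6, Pow(-3, -1))))))) = Add(Rational(3, 2), Mul(Rational(1, 2), Add(-8, Mul(19, Add(-5, Mul(6, Rational(-1, 3))))))) = Add(Rational(3, 2), Mul(Rational(1, 2), Add(-8, Mul(19, Add(-5, -2))))) = Add(Rational(3, 2), Mul(Rational(1, 2), Add(-8, Mul(19, -7)))) = Add(Rational(3, 2), Mul(Rational(1, 2), Add(-8, -133))) = Add(Rational(3, 2), Mul(Rational(1, 2), -141)) = Add(Rational(3, 2), Rational(-141, 2)) = -69)
Mul(-1, Q) = Mul(-1, -69) = 69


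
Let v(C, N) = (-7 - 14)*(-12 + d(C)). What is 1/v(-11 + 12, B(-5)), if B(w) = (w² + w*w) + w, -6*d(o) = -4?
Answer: 1/238 ≈ 0.0042017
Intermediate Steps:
d(o) = ⅔ (d(o) = -⅙*(-4) = ⅔)
B(w) = w + 2*w² (B(w) = (w² + w²) + w = 2*w² + w = w + 2*w²)
v(C, N) = 238 (v(C, N) = (-7 - 14)*(-12 + ⅔) = -21*(-34/3) = 238)
1/v(-11 + 12, B(-5)) = 1/238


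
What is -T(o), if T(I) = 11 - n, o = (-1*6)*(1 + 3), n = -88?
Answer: -99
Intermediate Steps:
o = -24 (o = -6*4 = -24)
T(I) = 99 (T(I) = 11 - 1*(-88) = 11 + 88 = 99)
-T(o) = -1*99 = -99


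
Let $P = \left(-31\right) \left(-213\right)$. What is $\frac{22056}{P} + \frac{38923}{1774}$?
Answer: $\frac{98711971}{3904574} \approx 25.281$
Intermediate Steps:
$P = 6603$
$\frac{22056}{P} + \frac{38923}{1774} = \frac{22056}{6603} + \frac{38923}{1774} = 22056 \cdot \frac{1}{6603} + 38923 \cdot \frac{1}{1774} = \frac{7352}{2201} + \frac{38923}{1774} = \frac{98711971}{3904574}$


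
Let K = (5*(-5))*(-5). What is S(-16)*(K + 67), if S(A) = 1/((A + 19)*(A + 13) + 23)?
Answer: 96/7 ≈ 13.714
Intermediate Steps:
K = 125 (K = -25*(-5) = 125)
S(A) = 1/(23 + (13 + A)*(19 + A)) (S(A) = 1/((19 + A)*(13 + A) + 23) = 1/((13 + A)*(19 + A) + 23) = 1/(23 + (13 + A)*(19 + A)))
S(-16)*(K + 67) = (125 + 67)/(270 + (-16)² + 32*(-16)) = 192/(270 + 256 - 512) = 192/14 = (1/14)*192 = 96/7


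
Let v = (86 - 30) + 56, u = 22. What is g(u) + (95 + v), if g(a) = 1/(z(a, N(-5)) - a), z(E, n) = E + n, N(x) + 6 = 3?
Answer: 620/3 ≈ 206.67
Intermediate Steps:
N(x) = -3 (N(x) = -6 + 3 = -3)
v = 112 (v = 56 + 56 = 112)
g(a) = -⅓ (g(a) = 1/((a - 3) - a) = 1/((-3 + a) - a) = 1/(-3) = -⅓)
g(u) + (95 + v) = -⅓ + (95 + 112) = -⅓ + 207 = 620/3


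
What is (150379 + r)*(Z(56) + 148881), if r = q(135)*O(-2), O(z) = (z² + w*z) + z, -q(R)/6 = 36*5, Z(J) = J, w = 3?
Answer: 23040404963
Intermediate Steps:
q(R) = -1080 (q(R) = -216*5 = -6*180 = -1080)
O(z) = z² + 4*z (O(z) = (z² + 3*z) + z = z² + 4*z)
r = 4320 (r = -(-2160)*(4 - 2) = -(-2160)*2 = -1080*(-4) = 4320)
(150379 + r)*(Z(56) + 148881) = (150379 + 4320)*(56 + 148881) = 154699*148937 = 23040404963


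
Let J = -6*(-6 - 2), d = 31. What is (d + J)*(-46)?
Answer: -3634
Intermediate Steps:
J = 48 (J = -6*(-8) = 48)
(d + J)*(-46) = (31 + 48)*(-46) = 79*(-46) = -3634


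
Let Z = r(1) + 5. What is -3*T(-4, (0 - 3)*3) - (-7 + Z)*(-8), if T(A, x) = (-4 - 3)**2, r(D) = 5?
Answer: -123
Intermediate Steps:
Z = 10 (Z = 5 + 5 = 10)
T(A, x) = 49 (T(A, x) = (-7)**2 = 49)
-3*T(-4, (0 - 3)*3) - (-7 + Z)*(-8) = -3*49 - (-7 + 10)*(-8) = -147 - 3*(-8) = -147 - 1*(-24) = -147 + 24 = -123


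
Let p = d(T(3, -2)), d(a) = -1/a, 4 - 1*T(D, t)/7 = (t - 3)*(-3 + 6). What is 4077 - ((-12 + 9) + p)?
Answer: 542641/133 ≈ 4080.0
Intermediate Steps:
T(D, t) = 91 - 21*t (T(D, t) = 28 - 7*(t - 3)*(-3 + 6) = 28 - 7*(-3 + t)*3 = 28 - 7*(-9 + 3*t) = 28 + (63 - 21*t) = 91 - 21*t)
p = -1/133 (p = -1/(91 - 21*(-2)) = -1/(91 + 42) = -1/133 ≈ -0.0075188)
4077 - ((-12 + 9) + p) = 4077 - ((-12 + 9) - 1/133) = 4077 - (-3 - 1/133) = 4077 - (-400)/133 = 4077 - 1*(-400/133) = 4077 + 400/133 = 542641/133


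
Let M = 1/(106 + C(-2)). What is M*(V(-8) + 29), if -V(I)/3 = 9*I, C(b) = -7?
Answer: 245/99 ≈ 2.4747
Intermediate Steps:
V(I) = -27*I
M = 1/99 (M = 1/(106 - 7) = 1/99 ≈ 0.010101)
M*(V(-8) + 29) = (-27*(-8) + 29)/99 = (216 + 29)/99 = (1/99)*245 = 245/99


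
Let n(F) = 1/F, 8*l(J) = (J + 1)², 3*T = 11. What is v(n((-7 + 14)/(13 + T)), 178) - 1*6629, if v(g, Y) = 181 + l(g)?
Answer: -22743503/3528 ≈ -6446.6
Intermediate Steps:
T = 11/3 (T = (⅓)*11 = 11/3 ≈ 3.6667)
l(J) = (1 + J)²/8 (l(J) = (J + 1)²/8 = (1 + J)²/8)
v(g, Y) = 181 + (1 + g)²/8
v(n((-7 + 14)/(13 + T)), 178) - 1*6629 = (181 + (1 + 1/((-7 + 14)/(13 + 11/3)))²/8) - 1*6629 = (181 + (1 + 1/(7/(50/3)))²/8) - 6629 = (181 + (1 + 1/(7*(3/50)))²/8) - 6629 = (181 + (1 + 1/(21/50))²/8) - 6629 = (181 + (1 + 50/21)²/8) - 6629 = (181 + (71/21)²/8) - 6629 = (181 + (⅛)*(5041/441)) - 6629 = (181 + 5041/3528) - 6629 = 643609/3528 - 6629 = -22743503/3528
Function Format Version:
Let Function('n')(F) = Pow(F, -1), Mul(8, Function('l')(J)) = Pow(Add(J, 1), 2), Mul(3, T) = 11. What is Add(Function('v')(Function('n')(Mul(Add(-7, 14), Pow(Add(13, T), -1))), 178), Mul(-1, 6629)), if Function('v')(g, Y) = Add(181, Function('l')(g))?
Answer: Rational(-22743503, 3528) ≈ -6446.6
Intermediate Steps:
T = Rational(11, 3) (T = Mul(Rational(1, 3), 11) = Rational(11, 3) ≈ 3.6667)
Function('l')(J) = Mul(Rational(1, 8), Pow(Add(1, J), 2)) (Function('l')(J) = Mul(Rational(1, 8), Pow(Add(J, 1), 2)) = Mul(Rational(1, 8), Pow(Add(1, J), 2)))
Function('v')(g, Y) = Add(181, Mul(Rational(1, 8), Pow(Add(1, g), 2)))
Add(Function('v')(Function('n')(Mul(Add(-7, 14), Pow(Add(13, T), -1))), 178), Mul(-1, 6629)) = Add(Add(181, Mul(Rational(1, 8), Pow(Add(1, Pow(Mul(Add(-7, 14), Pow(Add(13, Rational(11, 3)), -1)), -1)), 2))), Mul(-1, 6629)) = Add(Add(181, Mul(Rational(1, 8), Pow(Add(1, Pow(Mul(7, Pow(Rational(50, 3), -1)), -1)), 2))), -6629) = Add(Add(181, Mul(Rational(1, 8), Pow(Add(1, Pow(Mul(7, Rational(3, 50)), -1)), 2))), -6629) = Add(Add(181, Mul(Rational(1, 8), Pow(Add(1, Pow(Rational(21, 50), -1)), 2))), -6629) = Add(Add(181, Mul(Rational(1, 8), Pow(Add(1, Rational(50, 21)), 2))), -6629) = Add(Add(181, Mul(Rational(1, 8), Pow(Rational(71, 21), 2))), -6629) = Add(Add(181, Mul(Rational(1, 8), Rational(5041, 441))), -6629) = Add(Add(181, Rational(5041, 3528)), -6629) = Add(Rational(643609, 3528), -6629) = Rational(-22743503, 3528)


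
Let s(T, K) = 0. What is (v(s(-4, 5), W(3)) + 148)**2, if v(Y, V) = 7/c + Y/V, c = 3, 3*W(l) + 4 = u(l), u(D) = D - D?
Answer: 203401/9 ≈ 22600.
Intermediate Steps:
u(D) = 0
W(l) = -4/3 (W(l) = -4/3 + (1/3)*0 = -4/3 + 0 = -4/3)
v(Y, V) = 7/3 + Y/V
(v(s(-4, 5), W(3)) + 148)**2 = ((7/3 + 0/(-4/3)) + 148)**2 = ((7/3 + 0*(-3/4)) + 148)**2 = ((7/3 + 0) + 148)**2 = (7/3 + 148)**2 = (451/3)**2 = 203401/9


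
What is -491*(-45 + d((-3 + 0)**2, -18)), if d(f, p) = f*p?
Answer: 101637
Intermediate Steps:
-491*(-45 + d((-3 + 0)**2, -18)) = -491*(-45 + (-3 + 0)**2*(-18)) = -491*(-45 + (-3)**2*(-18)) = -491*(-45 + 9*(-18)) = -491*(-45 - 162) = -491*(-207) = 101637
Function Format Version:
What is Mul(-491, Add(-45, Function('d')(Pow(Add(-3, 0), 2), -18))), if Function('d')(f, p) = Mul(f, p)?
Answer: 101637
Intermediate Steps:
Mul(-491, Add(-45, Function('d')(Pow(Add(-3, 0), 2), -18))) = Mul(-491, Add(-45, Mul(Pow(Add(-3, 0), 2), -18))) = Mul(-491, Add(-45, Mul(Pow(-3, 2), -18))) = Mul(-491, Add(-45, Mul(9, -18))) = Mul(-491, Add(-45, -162)) = Mul(-491, -207) = 101637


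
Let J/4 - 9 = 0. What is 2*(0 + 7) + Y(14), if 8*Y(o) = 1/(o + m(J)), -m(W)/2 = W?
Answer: 6495/464 ≈ 13.998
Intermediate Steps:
J = 36 (J = 36 + 4*0 = 36 + 0 = 36)
m(W) = -2*W
Y(o) = 1/(8*(-72 + o)) (Y(o) = 1/(8*(o - 2*36)) = 1/(8*(o - 72)) = 1/(8*(-72 + o)))
2*(0 + 7) + Y(14) = 2*(0 + 7) + 1/(8*(-72 + 14)) = 2*7 + (⅛)/(-58) = 14 + (⅛)*(-1/58) = 14 - 1/464 = 6495/464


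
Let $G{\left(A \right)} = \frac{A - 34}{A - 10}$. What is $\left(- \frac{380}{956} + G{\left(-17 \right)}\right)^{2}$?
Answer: $\frac{10291264}{4626801} \approx 2.2243$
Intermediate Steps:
$G{\left(A \right)} = \frac{-34 + A}{-10 + A}$
$\left(- \frac{380}{956} + G{\left(-17 \right)}\right)^{2} = \left(- \frac{380}{956} + \frac{-34 - 17}{-10 - 17}\right)^{2} = \left(\left(-380\right) \frac{1}{956} + \frac{1}{-27} \left(-51\right)\right)^{2} = \left(- \frac{95}{239} - - \frac{17}{9}\right)^{2} = \left(- \frac{95}{239} + \frac{17}{9}\right)^{2} = \left(\frac{3208}{2151}\right)^{2} = \frac{10291264}{4626801}$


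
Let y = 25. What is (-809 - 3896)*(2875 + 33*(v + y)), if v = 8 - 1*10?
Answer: -17097970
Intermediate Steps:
v = -2 (v = 8 - 10 = -2)
(-809 - 3896)*(2875 + 33*(v + y)) = (-809 - 3896)*(2875 + 33*(-2 + 25)) = -4705*(2875 + 33*23) = -4705*(2875 + 759) = -4705*3634 = -17097970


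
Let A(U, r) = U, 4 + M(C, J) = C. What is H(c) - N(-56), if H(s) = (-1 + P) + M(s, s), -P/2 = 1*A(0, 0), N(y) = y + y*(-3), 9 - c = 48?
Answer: -156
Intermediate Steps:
c = -39 (c = 9 - 1*48 = 9 - 48 = -39)
M(C, J) = -4 + C
N(y) = -2*y (N(y) = y - 3*y = -2*y)
P = 0 (P = -2*0 = 0)
H(s) = -5 + s (H(s) = (-1 + 0) + (-4 + s) = -1 + (-4 + s) = -5 + s)
H(c) - N(-56) = (-5 - 39) - (-2)*(-56) = -44 - 1*112 = -44 - 112 = -156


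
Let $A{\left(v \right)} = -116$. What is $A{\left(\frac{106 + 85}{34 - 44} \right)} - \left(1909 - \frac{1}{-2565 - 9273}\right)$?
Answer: $- \frac{23971951}{11838} \approx -2025.0$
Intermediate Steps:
$A{\left(\frac{106 + 85}{34 - 44} \right)} - \left(1909 - \frac{1}{-2565 - 9273}\right) = -116 - \left(1909 - \frac{1}{-2565 - 9273}\right) = -116 - \left(1909 - \frac{1}{-11838}\right) = -116 - \left(1909 - - \frac{1}{11838}\right) = -116 - \left(1909 + \frac{1}{11838}\right) = -116 - \frac{22598743}{11838} = - \frac{23971951}{11838}$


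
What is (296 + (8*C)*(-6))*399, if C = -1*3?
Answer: 175560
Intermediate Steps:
C = -3
(296 + (8*C)*(-6))*399 = (296 + (8*(-3))*(-6))*399 = (296 - 24*(-6))*399 = (296 + 144)*399 = 440*399 = 175560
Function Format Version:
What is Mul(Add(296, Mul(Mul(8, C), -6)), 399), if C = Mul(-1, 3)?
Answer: 175560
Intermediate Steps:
C = -3
Mul(Add(296, Mul(Mul(8, C), -6)), 399) = Mul(Add(296, Mul(Mul(8, -3), -6)), 399) = Mul(Add(296, Mul(-24, -6)), 399) = Mul(Add(296, 144), 399) = Mul(440, 399) = 175560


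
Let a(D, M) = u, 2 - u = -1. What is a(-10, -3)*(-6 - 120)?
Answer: -378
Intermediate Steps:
u = 3 (u = 2 - 1*(-1) = 2 + 1 = 3)
a(D, M) = 3
a(-10, -3)*(-6 - 120) = 3*(-6 - 120) = 3*(-126) = -378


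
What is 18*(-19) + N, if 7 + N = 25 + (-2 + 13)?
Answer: -313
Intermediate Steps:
N = 29 (N = -7 + (25 + (-2 + 13)) = -7 + (25 + 11) = -7 + 36 = 29)
18*(-19) + N = 18*(-19) + 29 = -342 + 29 = -313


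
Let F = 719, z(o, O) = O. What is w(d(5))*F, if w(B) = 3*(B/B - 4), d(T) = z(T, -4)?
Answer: -6471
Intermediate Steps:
d(T) = -4
w(B) = -9 (w(B) = 3*(1 - 4) = 3*(-3) = -9)
w(d(5))*F = -9*719 = -6471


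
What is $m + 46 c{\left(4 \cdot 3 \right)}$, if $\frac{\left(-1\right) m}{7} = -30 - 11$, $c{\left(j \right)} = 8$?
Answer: $655$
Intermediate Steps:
$m = 287$ ($m = - 7 \left(-30 - 11\right) = \left(-7\right) \left(-41\right) = 287$)
$m + 46 c{\left(4 \cdot 3 \right)} = 287 + 46 \cdot 8 = 287 + 368 = 655$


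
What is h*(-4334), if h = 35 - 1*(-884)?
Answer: -3982946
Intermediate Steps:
h = 919 (h = 35 + 884 = 919)
h*(-4334) = 919*(-4334) = -3982946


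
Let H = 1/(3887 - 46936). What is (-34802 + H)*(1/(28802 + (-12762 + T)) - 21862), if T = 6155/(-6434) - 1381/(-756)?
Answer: 1277785445590456336473698/1679437496459183 ≈ 7.6084e+8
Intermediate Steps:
T = 2116087/2432052 (T = 6155*(-1/6434) - 1381*(-1/756) = -6155/6434 + 1381/756 = 2116087/2432052 ≈ 0.87008)
H = -1/43049 (H = 1/(-43049) = -1/43049 ≈ -2.3229e-5)
(-34802 + H)*(1/(28802 + (-12762 + T)) - 21862) = (-34802 - 1/43049)*(1/(28802 + (-12762 + 2116087/2432052)) - 21862) = -1498191299*(1/(28802 - 31035731537/2432052) - 21862)/43049 = -1498191299*(1/(39012230167/2432052) - 21862)/43049 = -1498191299*(2432052/39012230167 - 21862)/43049 = -1498191299/43049*(-852885373478902/39012230167) = 1277785445590456336473698/1679437496459183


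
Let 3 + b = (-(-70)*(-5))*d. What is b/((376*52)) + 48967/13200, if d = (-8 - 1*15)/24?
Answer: 240447671/64521600 ≈ 3.7266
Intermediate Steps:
d = -23/24 (d = (-8 - 15)*(1/24) = -23*1/24 = -23/24 ≈ -0.95833)
b = 3989/12 (b = -3 - (-70)*(-5)*(-23/24) = -3 - 35*10*(-23/24) = -3 - 350*(-23/24) = -3 + 4025/12 = 3989/12 ≈ 332.42)
b/((376*52)) + 48967/13200 = 3989/(12*((376*52))) + 48967/13200 = (3989/12)/19552 + 48967*(1/13200) = (3989/12)*(1/19552) + 48967/13200 = 3989/234624 + 48967/13200 = 240447671/64521600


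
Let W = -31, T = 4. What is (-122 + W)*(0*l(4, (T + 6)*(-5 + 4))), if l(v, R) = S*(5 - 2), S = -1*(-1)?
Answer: 0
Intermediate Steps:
S = 1
l(v, R) = 3 (l(v, R) = 1*(5 - 2) = 1*3 = 3)
(-122 + W)*(0*l(4, (T + 6)*(-5 + 4))) = (-122 - 31)*(0*3) = -153*0 = 0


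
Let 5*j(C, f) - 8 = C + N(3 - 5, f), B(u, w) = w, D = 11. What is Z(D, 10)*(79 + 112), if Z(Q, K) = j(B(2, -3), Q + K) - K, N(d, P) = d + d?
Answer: -9359/5 ≈ -1871.8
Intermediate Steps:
N(d, P) = 2*d
j(C, f) = 4/5 + C/5 (j(C, f) = 8/5 + (C + 2*(3 - 5))/5 = 8/5 + (C + 2*(-2))/5 = 8/5 + (C - 4)/5 = 8/5 + (-4 + C)/5 = 8/5 + (-4/5 + C/5) = 4/5 + C/5)
Z(Q, K) = 1/5 - K (Z(Q, K) = (4/5 + (1/5)*(-3)) - K = (4/5 - 3/5) - K = 1/5 - K)
Z(D, 10)*(79 + 112) = (1/5 - 1*10)*(79 + 112) = (1/5 - 10)*191 = -49/5*191 = -9359/5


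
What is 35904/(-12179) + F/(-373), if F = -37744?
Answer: 446291984/4542767 ≈ 98.242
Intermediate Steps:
35904/(-12179) + F/(-373) = 35904/(-12179) - 37744/(-373) = 35904*(-1/12179) - 37744*(-1/373) = -35904/12179 + 37744/373 = 446291984/4542767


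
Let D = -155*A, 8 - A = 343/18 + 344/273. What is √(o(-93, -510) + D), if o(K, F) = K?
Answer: √541355542/546 ≈ 42.614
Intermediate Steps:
A = -20173/1638 (A = 8 - (343/18 + 344/273) = 8 - 1*33277/1638 = 8 - 33277/1638 = -20173/1638 ≈ -12.316)
D = 3126815/1638 (D = -155*(-20173/1638) = 3126815/1638 ≈ 1908.9)
√(o(-93, -510) + D) = √(-93 + 3126815/1638) = √(2974481/1638) = √541355542/546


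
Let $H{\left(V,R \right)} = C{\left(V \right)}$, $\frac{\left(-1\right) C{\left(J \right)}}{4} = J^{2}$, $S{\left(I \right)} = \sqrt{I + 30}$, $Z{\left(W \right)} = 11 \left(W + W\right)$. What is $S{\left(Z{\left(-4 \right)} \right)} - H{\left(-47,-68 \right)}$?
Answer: $8836 + i \sqrt{58} \approx 8836.0 + 7.6158 i$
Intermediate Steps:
$Z{\left(W \right)} = 22 W$ ($Z{\left(W \right)} = 11 \cdot 2 W = 22 W$)
$S{\left(I \right)} = \sqrt{30 + I}$
$C{\left(J \right)} = - 4 J^{2}$
$H{\left(V,R \right)} = - 4 V^{2}$
$S{\left(Z{\left(-4 \right)} \right)} - H{\left(-47,-68 \right)} = \sqrt{30 + 22 \left(-4\right)} - - 4 \left(-47\right)^{2} = \sqrt{30 - 88} - \left(-4\right) 2209 = \sqrt{-58} - -8836 = i \sqrt{58} + 8836 = 8836 + i \sqrt{58}$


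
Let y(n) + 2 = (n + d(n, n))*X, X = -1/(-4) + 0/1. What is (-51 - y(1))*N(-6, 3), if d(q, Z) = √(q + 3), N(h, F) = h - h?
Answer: 0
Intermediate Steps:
N(h, F) = 0
d(q, Z) = √(3 + q)
X = ¼ (X = -1*(-¼) + 0*1 = ¼ + 0 = ¼ ≈ 0.25000)
y(n) = -2 + n/4 + √(3 + n)/4 (y(n) = -2 + (n + √(3 + n))*(¼) = -2 + (n/4 + √(3 + n)/4) = -2 + n/4 + √(3 + n)/4)
(-51 - y(1))*N(-6, 3) = (-51 - (-2 + (¼)*1 + √(3 + 1)/4))*0 = (-51 - (-2 + ¼ + √4/4))*0 = (-51 - (-2 + ¼ + (¼)*2))*0 = (-51 - (-2 + ¼ + ½))*0 = (-51 - 1*(-5/4))*0 = (-51 + 5/4)*0 = -199/4*0 = 0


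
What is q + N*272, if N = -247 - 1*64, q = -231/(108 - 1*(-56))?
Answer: -13873319/164 ≈ -84593.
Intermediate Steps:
q = -231/164 (q = -231/(108 + 56) = -231/164 ≈ -1.4085)
N = -311 (N = -247 - 64 = -311)
q + N*272 = -231/164 - 311*272 = -231/164 - 84592 = -13873319/164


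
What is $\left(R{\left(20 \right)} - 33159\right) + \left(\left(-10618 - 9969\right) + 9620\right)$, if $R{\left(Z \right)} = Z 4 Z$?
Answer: $-42526$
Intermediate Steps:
$R{\left(Z \right)} = 4 Z^{2}$ ($R{\left(Z \right)} = 4 Z Z = 4 Z^{2}$)
$\left(R{\left(20 \right)} - 33159\right) + \left(\left(-10618 - 9969\right) + 9620\right) = \left(4 \cdot 20^{2} - 33159\right) + \left(\left(-10618 - 9969\right) + 9620\right) = \left(4 \cdot 400 - 33159\right) + \left(-20587 + 9620\right) = \left(1600 - 33159\right) - 10967 = -31559 - 10967 = -42526$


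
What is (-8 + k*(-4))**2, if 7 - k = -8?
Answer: 4624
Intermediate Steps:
k = 15 (k = 7 - 1*(-8) = 7 + 8 = 15)
(-8 + k*(-4))**2 = (-8 + 15*(-4))**2 = (-8 - 60)**2 = (-68)**2 = 4624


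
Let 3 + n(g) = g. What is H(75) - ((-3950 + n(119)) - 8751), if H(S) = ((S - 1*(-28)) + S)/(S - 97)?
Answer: 138346/11 ≈ 12577.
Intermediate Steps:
n(g) = -3 + g
H(S) = (28 + 2*S)/(-97 + S) (H(S) = ((S + 28) + S)/(-97 + S) = ((28 + S) + S)/(-97 + S) = (28 + 2*S)/(-97 + S))
H(75) - ((-3950 + n(119)) - 8751) = 2*(14 + 75)/(-97 + 75) - ((-3950 + (-3 + 119)) - 8751) = 2*89/(-22) - ((-3950 + 116) - 8751) = 2*(-1/22)*89 - (-3834 - 8751) = -89/11 - 1*(-12585) = -89/11 + 12585 = 138346/11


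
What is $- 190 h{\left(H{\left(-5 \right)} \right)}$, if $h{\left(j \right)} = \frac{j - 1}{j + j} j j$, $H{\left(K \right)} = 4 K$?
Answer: $-39900$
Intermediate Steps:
$h{\left(j \right)} = j \left(- \frac{1}{2} + \frac{j}{2}\right)$ ($h{\left(j \right)} = \frac{-1 + j}{2 j} j j = \left(- \frac{1}{2} + \frac{j}{2}\right) j = j \left(- \frac{1}{2} + \frac{j}{2}\right)$)
$- 190 h{\left(H{\left(-5 \right)} \right)} = - 190 \frac{4 \left(-5\right) \left(-1 + 4 \left(-5\right)\right)}{2} = - 190 \cdot \frac{1}{2} \left(-20\right) \left(-1 - 20\right) = - 190 \cdot \frac{1}{2} \left(-20\right) \left(-21\right) = \left(-190\right) 210 = -39900$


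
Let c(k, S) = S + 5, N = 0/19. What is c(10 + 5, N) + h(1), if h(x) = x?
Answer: 6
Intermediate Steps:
N = 0 (N = 0*(1/19) = 0)
c(k, S) = 5 + S
c(10 + 5, N) + h(1) = (5 + 0) + 1 = 5 + 1 = 6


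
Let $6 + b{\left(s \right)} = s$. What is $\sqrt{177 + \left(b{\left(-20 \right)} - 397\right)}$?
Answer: $i \sqrt{246} \approx 15.684 i$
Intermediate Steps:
$b{\left(s \right)} = -6 + s$
$\sqrt{177 + \left(b{\left(-20 \right)} - 397\right)} = \sqrt{177 - 423} = \sqrt{-246} = i \sqrt{246}$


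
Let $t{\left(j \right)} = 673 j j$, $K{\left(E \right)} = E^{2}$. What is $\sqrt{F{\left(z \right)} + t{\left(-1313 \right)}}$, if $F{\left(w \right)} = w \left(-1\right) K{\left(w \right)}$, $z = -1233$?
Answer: $\sqrt{3034747474} \approx 55089.0$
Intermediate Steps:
$F{\left(w \right)} = - w^{3}$ ($F{\left(w \right)} = w \left(-1\right) w^{2} = - w w^{2} = - w^{3}$)
$t{\left(j \right)} = 673 j^{2}$
$\sqrt{F{\left(z \right)} + t{\left(-1313 \right)}} = \sqrt{- \left(-1233\right)^{3} + 673 \left(-1313\right)^{2}} = \sqrt{\left(-1\right) \left(-1874516337\right) + 673 \cdot 1723969} = \sqrt{1874516337 + 1160231137} = \sqrt{3034747474}$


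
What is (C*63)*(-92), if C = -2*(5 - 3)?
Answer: 23184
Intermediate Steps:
C = -4 (C = -2*2 = -4)
(C*63)*(-92) = -4*63*(-92) = -252*(-92) = 23184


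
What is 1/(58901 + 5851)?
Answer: 1/64752 ≈ 1.5444e-5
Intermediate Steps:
1/(58901 + 5851) = 1/64752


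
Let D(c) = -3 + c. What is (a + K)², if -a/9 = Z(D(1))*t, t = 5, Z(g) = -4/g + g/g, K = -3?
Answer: 19044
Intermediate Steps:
Z(g) = 1 - 4/g (Z(g) = -4/g + 1 = 1 - 4/g)
a = -135 (a = -9*(-4 + (-3 + 1))/(-3 + 1)*5 = -9*(-4 - 2)/(-2)*5 = -9*(-½*(-6))*5 = -27*5 = -9*15 = -135)
(a + K)² = (-135 - 3)² = (-138)² = 19044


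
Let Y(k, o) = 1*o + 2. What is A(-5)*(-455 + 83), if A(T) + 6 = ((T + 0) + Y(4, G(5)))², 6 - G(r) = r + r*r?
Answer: -268956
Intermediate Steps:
G(r) = 6 - r - r² (G(r) = 6 - (r + r*r) = 6 - (r + r²) = 6 + (-r - r²) = 6 - r - r²)
Y(k, o) = 2 + o (Y(k, o) = o + 2 = 2 + o)
A(T) = -6 + (-22 + T)² (A(T) = -6 + ((T + 0) + (2 + (6 - 1*5 - 1*5²)))² = -6 + (T + (2 + (6 - 5 - 1*25)))² = -6 + (T + (2 + (6 - 5 - 25)))² = -6 + (T + (2 - 24))² = -6 + (T - 22)² = -6 + (-22 + T)²)
A(-5)*(-455 + 83) = (-6 + (-22 - 5)²)*(-455 + 83) = (-6 + (-27)²)*(-372) = (-6 + 729)*(-372) = 723*(-372) = -268956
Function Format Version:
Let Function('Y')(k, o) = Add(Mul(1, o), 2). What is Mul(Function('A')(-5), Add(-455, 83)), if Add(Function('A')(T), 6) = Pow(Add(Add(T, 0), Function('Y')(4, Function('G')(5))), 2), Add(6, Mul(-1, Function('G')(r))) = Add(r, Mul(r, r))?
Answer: -268956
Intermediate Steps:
Function('G')(r) = Add(6, Mul(-1, r), Mul(-1, Pow(r, 2))) (Function('G')(r) = Add(6, Mul(-1, Add(r, Mul(r, r)))) = Add(6, Mul(-1, Add(r, Pow(r, 2)))) = Add(6, Add(Mul(-1, r), Mul(-1, Pow(r, 2)))) = Add(6, Mul(-1, r), Mul(-1, Pow(r, 2))))
Function('Y')(k, o) = Add(2, o) (Function('Y')(k, o) = Add(o, 2) = Add(2, o))
Function('A')(T) = Add(-6, Pow(Add(-22, T), 2)) (Function('A')(T) = Add(-6, Pow(Add(Add(T, 0), Add(2, Add(6, Mul(-1, 5), Mul(-1, Pow(5, 2))))), 2)) = Add(-6, Pow(Add(T, Add(2, Add(6, -5, Mul(-1, 25)))), 2)) = Add(-6, Pow(Add(T, Add(2, Add(6, -5, -25))), 2)) = Add(-6, Pow(Add(T, Add(2, -24)), 2)) = Add(-6, Pow(Add(T, -22), 2)) = Add(-6, Pow(Add(-22, T), 2)))
Mul(Function('A')(-5), Add(-455, 83)) = Mul(Add(-6, Pow(Add(-22, -5), 2)), Add(-455, 83)) = Mul(Add(-6, Pow(-27, 2)), -372) = Mul(Add(-6, 729), -372) = Mul(723, -372) = -268956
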